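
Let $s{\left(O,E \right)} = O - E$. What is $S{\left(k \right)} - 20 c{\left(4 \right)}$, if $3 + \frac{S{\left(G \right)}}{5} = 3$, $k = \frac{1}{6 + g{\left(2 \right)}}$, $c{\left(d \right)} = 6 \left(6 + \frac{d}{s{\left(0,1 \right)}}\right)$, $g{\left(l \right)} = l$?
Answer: $-240$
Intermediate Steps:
$c{\left(d \right)} = 36 - 6 d$ ($c{\left(d \right)} = 6 \left(6 + \frac{d}{0 - 1}\right) = 6 \left(6 + \frac{d}{-1}\right) = 6 \left(6 + d \left(-1\right)\right) = 6 \left(6 - d\right) = 36 - 6 d$)
$k = \frac{1}{8}$ ($k = \frac{1}{6 + 2} = \frac{1}{8} \approx 0.125$)
$S{\left(G \right)} = 0$ ($S{\left(G \right)} = -15 + 5 \cdot 3 = -15 + 15 = 0$)
$S{\left(k \right)} - 20 c{\left(4 \right)} = 0 - 20 \left(36 - 24\right) = 0 - 240 = -240$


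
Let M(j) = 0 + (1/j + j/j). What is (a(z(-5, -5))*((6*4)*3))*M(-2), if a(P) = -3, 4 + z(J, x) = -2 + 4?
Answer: -108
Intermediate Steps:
z(J, x) = -2 (z(J, x) = -4 + (-2 + 4) = -4 + 2 = -2)
M(j) = 1 + 1/j (M(j) = 0 + (1/j + 1) = 0 + (1 + 1/j) = 1 + 1/j)
(a(z(-5, -5))*((6*4)*3))*M(-2) = (-3*6*4*3)*((1 - 2)/(-2)) = (-72*3)*(-1/2*(-1)) = -3*72*(1/2) = -216*1/2 = -108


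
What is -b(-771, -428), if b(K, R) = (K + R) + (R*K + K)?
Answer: -328018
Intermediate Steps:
b(K, R) = R + 2*K + K*R (b(K, R) = (K + R) + (K*R + K) = (K + R) + (K + K*R) = R + 2*K + K*R)
-b(-771, -428) = -(-428 + 2*(-771) - 771*(-428)) = -(-428 - 1542 + 329988) = -1*328018 = -328018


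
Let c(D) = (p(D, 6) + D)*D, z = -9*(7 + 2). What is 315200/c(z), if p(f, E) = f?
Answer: 157600/6561 ≈ 24.021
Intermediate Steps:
z = -81 (z = -9*9 = -81)
c(D) = 2*D² (c(D) = (D + D)*D = (2*D)*D = 2*D²)
315200/c(z) = 315200/((2*(-81)²)) = 315200/((2*6561)) = 315200/13122 = 315200*(1/13122) = 157600/6561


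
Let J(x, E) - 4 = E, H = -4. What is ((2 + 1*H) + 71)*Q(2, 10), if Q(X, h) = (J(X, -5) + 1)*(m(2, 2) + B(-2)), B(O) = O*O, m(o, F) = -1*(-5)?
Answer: 0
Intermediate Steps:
m(o, F) = 5
B(O) = O²
J(x, E) = 4 + E
Q(X, h) = 0 (Q(X, h) = ((4 - 5) + 1)*(5 + (-2)²) = (-1 + 1)*(5 + 4) = 0*9 = 0)
((2 + 1*H) + 71)*Q(2, 10) = ((2 + 1*(-4)) + 71)*0 = ((2 - 4) + 71)*0 = (-2 + 71)*0 = 69*0 = 0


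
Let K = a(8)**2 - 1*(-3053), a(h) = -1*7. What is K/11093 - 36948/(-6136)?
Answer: 107224509/17016662 ≈ 6.3011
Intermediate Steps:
a(h) = -7
K = 3102 (K = (-7)**2 - 1*(-3053) = 49 + 3053 = 3102)
K/11093 - 36948/(-6136) = 3102/11093 - 36948/(-6136) = 3102*(1/11093) - 36948*(-1/6136) = 3102/11093 + 9237/1534 = 107224509/17016662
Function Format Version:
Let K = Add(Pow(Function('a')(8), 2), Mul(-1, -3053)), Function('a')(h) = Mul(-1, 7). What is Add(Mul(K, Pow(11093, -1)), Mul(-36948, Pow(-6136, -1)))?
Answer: Rational(107224509, 17016662) ≈ 6.3011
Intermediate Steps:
Function('a')(h) = -7
K = 3102 (K = Add(Pow(-7, 2), Mul(-1, -3053)) = Add(49, 3053) = 3102)
Add(Mul(K, Pow(11093, -1)), Mul(-36948, Pow(-6136, -1))) = Add(Mul(3102, Pow(11093, -1)), Mul(-36948, Pow(-6136, -1))) = Add(Mul(3102, Rational(1, 11093)), Mul(-36948, Rational(-1, 6136))) = Add(Rational(3102, 11093), Rational(9237, 1534)) = Rational(107224509, 17016662)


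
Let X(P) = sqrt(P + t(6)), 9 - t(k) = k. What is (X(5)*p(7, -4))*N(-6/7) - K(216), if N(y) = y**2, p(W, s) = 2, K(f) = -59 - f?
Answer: 275 + 144*sqrt(2)/49 ≈ 279.16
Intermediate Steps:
t(k) = 9 - k
X(P) = sqrt(3 + P) (X(P) = sqrt(P + (9 - 1*6)) = sqrt(P + (9 - 6)) = sqrt(P + 3) = sqrt(3 + P))
(X(5)*p(7, -4))*N(-6/7) - K(216) = (sqrt(3 + 5)*2)*(-6/7)**2 - (-59 - 1*216) = (sqrt(8)*2)*(-6*1/7)**2 - (-59 - 216) = ((2*sqrt(2))*2)*(-6/7)**2 - 1*(-275) = (4*sqrt(2))*(36/49) + 275 = 144*sqrt(2)/49 + 275 = 275 + 144*sqrt(2)/49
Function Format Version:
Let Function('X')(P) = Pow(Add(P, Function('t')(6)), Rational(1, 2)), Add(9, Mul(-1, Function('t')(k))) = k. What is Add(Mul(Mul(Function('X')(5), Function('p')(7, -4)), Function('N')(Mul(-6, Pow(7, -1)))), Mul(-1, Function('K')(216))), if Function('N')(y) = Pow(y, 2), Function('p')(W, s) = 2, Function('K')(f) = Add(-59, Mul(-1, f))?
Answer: Add(275, Mul(Rational(144, 49), Pow(2, Rational(1, 2)))) ≈ 279.16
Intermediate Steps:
Function('t')(k) = Add(9, Mul(-1, k))
Function('X')(P) = Pow(Add(3, P), Rational(1, 2)) (Function('X')(P) = Pow(Add(P, Add(9, Mul(-1, 6))), Rational(1, 2)) = Pow(Add(P, Add(9, -6)), Rational(1, 2)) = Pow(Add(P, 3), Rational(1, 2)) = Pow(Add(3, P), Rational(1, 2)))
Add(Mul(Mul(Function('X')(5), Function('p')(7, -4)), Function('N')(Mul(-6, Pow(7, -1)))), Mul(-1, Function('K')(216))) = Add(Mul(Mul(Pow(Add(3, 5), Rational(1, 2)), 2), Pow(Mul(-6, Pow(7, -1)), 2)), Mul(-1, Add(-59, Mul(-1, 216)))) = Add(Mul(Mul(Pow(8, Rational(1, 2)), 2), Pow(Mul(-6, Rational(1, 7)), 2)), Mul(-1, Add(-59, -216))) = Add(Mul(Mul(Mul(2, Pow(2, Rational(1, 2))), 2), Pow(Rational(-6, 7), 2)), Mul(-1, -275)) = Add(Mul(Mul(4, Pow(2, Rational(1, 2))), Rational(36, 49)), 275) = Add(Mul(Rational(144, 49), Pow(2, Rational(1, 2))), 275) = Add(275, Mul(Rational(144, 49), Pow(2, Rational(1, 2))))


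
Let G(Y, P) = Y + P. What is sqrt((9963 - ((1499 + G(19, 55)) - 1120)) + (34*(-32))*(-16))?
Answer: sqrt(26918) ≈ 164.07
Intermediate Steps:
G(Y, P) = P + Y
sqrt((9963 - ((1499 + G(19, 55)) - 1120)) + (34*(-32))*(-16)) = sqrt((9963 - ((1499 + (55 + 19)) - 1120)) + (34*(-32))*(-16)) = sqrt((9963 - ((1499 + 74) - 1120)) - 1088*(-16)) = sqrt((9963 - (1573 - 1120)) + 17408) = sqrt((9963 - 1*453) + 17408) = sqrt((9963 - 453) + 17408) = sqrt(9510 + 17408) = sqrt(26918)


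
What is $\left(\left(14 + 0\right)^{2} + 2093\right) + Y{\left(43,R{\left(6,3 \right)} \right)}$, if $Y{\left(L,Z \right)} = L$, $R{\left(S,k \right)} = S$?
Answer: $2332$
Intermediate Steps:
$\left(\left(14 + 0\right)^{2} + 2093\right) + Y{\left(43,R{\left(6,3 \right)} \right)} = \left(\left(14 + 0\right)^{2} + 2093\right) + 43 = \left(14^{2} + 2093\right) + 43 = \left(196 + 2093\right) + 43 = 2289 + 43 = 2332$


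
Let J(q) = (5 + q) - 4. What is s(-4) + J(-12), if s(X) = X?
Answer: -15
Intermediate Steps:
J(q) = 1 + q
s(-4) + J(-12) = -4 + (1 - 12) = -4 - 11 = -15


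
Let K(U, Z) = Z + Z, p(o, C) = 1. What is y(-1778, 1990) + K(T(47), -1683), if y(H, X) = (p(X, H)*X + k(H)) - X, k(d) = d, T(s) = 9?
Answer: -5144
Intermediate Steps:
y(H, X) = H (y(H, X) = (1*X + H) - X = (X + H) - X = (H + X) - X = H)
K(U, Z) = 2*Z
y(-1778, 1990) + K(T(47), -1683) = -1778 + 2*(-1683) = -1778 - 3366 = -5144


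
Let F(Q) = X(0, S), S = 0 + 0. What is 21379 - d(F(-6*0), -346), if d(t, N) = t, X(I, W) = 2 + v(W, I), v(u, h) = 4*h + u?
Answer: 21377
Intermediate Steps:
v(u, h) = u + 4*h
S = 0
X(I, W) = 2 + W + 4*I (X(I, W) = 2 + (W + 4*I) = 2 + W + 4*I)
F(Q) = 2 (F(Q) = 2 + 0 + 4*0 = 2 + 0 + 0 = 2)
21379 - d(F(-6*0), -346) = 21379 - 1*2 = 21379 - 2 = 21377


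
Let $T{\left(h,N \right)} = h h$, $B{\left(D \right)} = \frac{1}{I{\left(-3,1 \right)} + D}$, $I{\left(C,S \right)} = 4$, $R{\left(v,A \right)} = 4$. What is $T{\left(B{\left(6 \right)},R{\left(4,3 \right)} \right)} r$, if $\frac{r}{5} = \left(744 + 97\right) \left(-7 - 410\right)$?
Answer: $- \frac{350697}{20} \approx -17535.0$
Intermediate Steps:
$B{\left(D \right)} = \frac{1}{4 + D}$
$T{\left(h,N \right)} = h^{2}$
$r = -1753485$ ($r = 5 \left(744 + 97\right) \left(-7 - 410\right) = 5 \cdot 841 \left(-417\right) = 5 \left(-350697\right) = -1753485$)
$T{\left(B{\left(6 \right)},R{\left(4,3 \right)} \right)} r = \left(\frac{1}{4 + 6}\right)^{2} \left(-1753485\right) = \left(\frac{1}{10}\right)^{2} \left(-1753485\right) = \frac{1}{100} \left(-1753485\right) = - \frac{350697}{20}$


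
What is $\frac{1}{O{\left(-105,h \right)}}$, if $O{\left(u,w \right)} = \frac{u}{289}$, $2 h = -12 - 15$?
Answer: $- \frac{289}{105} \approx -2.7524$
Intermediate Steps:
$h = - \frac{27}{2}$ ($h = \frac{-12 - 15}{2} = \frac{1}{2} \left(-27\right) = - \frac{27}{2} \approx -13.5$)
$O{\left(u,w \right)} = \frac{u}{289}$ ($O{\left(u,w \right)} = u \frac{1}{289} = \frac{u}{289}$)
$\frac{1}{O{\left(-105,h \right)}} = \frac{1}{\frac{1}{289} \left(-105\right)} = \frac{1}{- \frac{105}{289}} = - \frac{289}{105}$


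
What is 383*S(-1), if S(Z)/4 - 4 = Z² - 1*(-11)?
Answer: 24512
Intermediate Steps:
S(Z) = 60 + 4*Z² (S(Z) = 16 + 4*(Z² - 1*(-11)) = 16 + 4*(Z² + 11) = 16 + 4*(11 + Z²) = 16 + (44 + 4*Z²) = 60 + 4*Z²)
383*S(-1) = 383*(60 + 4*(-1)²) = 383*(60 + 4*1) = 383*(60 + 4) = 383*64 = 24512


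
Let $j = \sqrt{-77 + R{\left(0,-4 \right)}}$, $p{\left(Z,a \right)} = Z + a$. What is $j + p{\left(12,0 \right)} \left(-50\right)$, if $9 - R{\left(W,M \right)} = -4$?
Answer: $-600 + 8 i \approx -600.0 + 8.0 i$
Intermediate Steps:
$R{\left(W,M \right)} = 13$ ($R{\left(W,M \right)} = 9 - -4 = 9 + 4 = 13$)
$j = 8 i$ ($j = \sqrt{-77 + 13} = \sqrt{-64} = 8 i \approx 8.0 i$)
$j + p{\left(12,0 \right)} \left(-50\right) = 8 i + \left(12 + 0\right) \left(-50\right) = 8 i + 12 \left(-50\right) = 8 i - 600 = -600 + 8 i$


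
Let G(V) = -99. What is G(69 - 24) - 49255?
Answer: -49354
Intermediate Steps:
G(69 - 24) - 49255 = -99 - 49255 = -49354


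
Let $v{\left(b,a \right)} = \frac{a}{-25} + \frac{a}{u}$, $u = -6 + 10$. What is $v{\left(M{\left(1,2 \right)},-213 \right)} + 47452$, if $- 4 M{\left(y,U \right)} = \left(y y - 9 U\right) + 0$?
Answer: $\frac{4740727}{100} \approx 47407.0$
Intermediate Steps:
$u = 4$
$M{\left(y,U \right)} = - \frac{y^{2}}{4} + \frac{9 U}{4}$ ($M{\left(y,U \right)} = - \frac{\left(y y - 9 U\right) + 0}{4} = - \frac{\left(y^{2} - 9 U\right) + 0}{4} = - \frac{y^{2} - 9 U}{4} = - \frac{y^{2}}{4} + \frac{9 U}{4}$)
$v{\left(b,a \right)} = \frac{21 a}{100}$ ($v{\left(b,a \right)} = \frac{a}{-25} + \frac{a}{4} = a \left(- \frac{1}{25}\right) + a \frac{1}{4} = - \frac{a}{25} + \frac{a}{4} = \frac{21 a}{100}$)
$v{\left(M{\left(1,2 \right)},-213 \right)} + 47452 = \frac{21}{100} \left(-213\right) + 47452 = - \frac{4473}{100} + 47452 = \frac{4740727}{100}$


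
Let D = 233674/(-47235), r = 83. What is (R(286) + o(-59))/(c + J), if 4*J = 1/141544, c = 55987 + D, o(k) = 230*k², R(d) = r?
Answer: 21413726677555680/1497146144392931 ≈ 14.303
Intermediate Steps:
R(d) = 83
D = -233674/47235 (D = 233674*(-1/47235) = -233674/47235 ≈ -4.9471)
c = 2644312271/47235 (c = 55987 - 233674/47235 = 2644312271/47235 ≈ 55982.)
J = 1/566176 (J = (¼)/141544 = (¼)*(1/141544) = 1/566176 ≈ 1.7662e-6)
(R(286) + o(-59))/(c + J) = (83 + 230*(-59)²)/(2644312271/47235 + 1/566176) = (83 + 230*3481)/(1497146144392931/26743323360) = (83 + 800630)*(26743323360/1497146144392931) = 800713*(26743323360/1497146144392931) = 21413726677555680/1497146144392931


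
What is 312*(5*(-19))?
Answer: -29640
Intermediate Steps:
312*(5*(-19)) = 312*(-95) = -29640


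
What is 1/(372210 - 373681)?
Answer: -1/1471 ≈ -0.00067981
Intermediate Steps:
1/(372210 - 373681) = 1/(-1471) = -1/1471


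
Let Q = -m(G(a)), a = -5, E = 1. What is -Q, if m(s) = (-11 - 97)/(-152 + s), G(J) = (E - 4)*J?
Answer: 108/137 ≈ 0.78832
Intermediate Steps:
G(J) = -3*J (G(J) = (1 - 4)*J = -3*J)
m(s) = -108/(-152 + s)
Q = -108/137 (Q = -(-108)/(-152 - 3*(-5)) = -(-108)/(-152 + 15) = -(-108)/(-137) = -(-108)*(-1)/137 = -1*108/137 = -108/137 ≈ -0.78832)
-Q = -1*(-108/137) = 108/137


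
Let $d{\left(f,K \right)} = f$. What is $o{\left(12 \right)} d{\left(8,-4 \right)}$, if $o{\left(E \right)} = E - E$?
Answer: $0$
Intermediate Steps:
$o{\left(E \right)} = 0$
$o{\left(12 \right)} d{\left(8,-4 \right)} = 0 \cdot 8 = 0$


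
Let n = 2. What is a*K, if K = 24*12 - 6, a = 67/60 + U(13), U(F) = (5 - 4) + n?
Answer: 11609/10 ≈ 1160.9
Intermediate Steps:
U(F) = 3 (U(F) = (5 - 4) + 2 = 1 + 2 = 3)
a = 247/60 (a = 67/60 + 3 = 247/60 ≈ 4.1167)
K = 282 (K = 288 - 6 = 282)
a*K = (247/60)*282 = 11609/10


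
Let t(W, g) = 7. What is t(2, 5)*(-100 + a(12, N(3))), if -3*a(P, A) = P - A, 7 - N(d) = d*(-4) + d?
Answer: -2072/3 ≈ -690.67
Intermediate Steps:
N(d) = 7 + 3*d (N(d) = 7 - (d*(-4) + d) = 7 - (-4*d + d) = 7 - (-3)*d = 7 + 3*d)
a(P, A) = -P/3 + A/3 (a(P, A) = -(P - A)/3 = -P/3 + A/3)
t(2, 5)*(-100 + a(12, N(3))) = 7*(-100 + (-⅓*12 + (7 + 3*3)/3)) = 7*(-100 + (-4 + (7 + 9)/3)) = 7*(-100 + (-4 + (⅓)*16)) = 7*(-100 + (-4 + 16/3)) = 7*(-100 + 4/3) = 7*(-296/3) = -2072/3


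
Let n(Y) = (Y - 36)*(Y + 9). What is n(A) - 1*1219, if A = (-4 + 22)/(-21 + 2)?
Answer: -547465/361 ≈ -1516.5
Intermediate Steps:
A = -18/19 (A = 18/(-19) = 18*(-1/19) = -18/19 ≈ -0.94737)
n(Y) = (-36 + Y)*(9 + Y)
n(A) - 1*1219 = (-324 + (-18/19)² - 27*(-18/19)) - 1*1219 = (-324 + 324/361 + 486/19) - 1219 = -107406/361 - 1219 = -547465/361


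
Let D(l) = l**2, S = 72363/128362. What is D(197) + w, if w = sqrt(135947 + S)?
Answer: 38809 + sqrt(2239981232082074)/128362 ≈ 39178.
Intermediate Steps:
S = 72363/128362 (S = 72363*(1/128362) = 72363/128362 ≈ 0.56374)
w = sqrt(2239981232082074)/128362 (w = sqrt(135947 + 72363/128362) = sqrt(17450501177/128362) = sqrt(2239981232082074)/128362 ≈ 368.71)
D(197) + w = 197**2 + sqrt(2239981232082074)/128362 = 38809 + sqrt(2239981232082074)/128362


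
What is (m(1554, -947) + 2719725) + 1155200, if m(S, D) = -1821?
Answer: 3873104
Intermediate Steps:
(m(1554, -947) + 2719725) + 1155200 = (-1821 + 2719725) + 1155200 = 2717904 + 1155200 = 3873104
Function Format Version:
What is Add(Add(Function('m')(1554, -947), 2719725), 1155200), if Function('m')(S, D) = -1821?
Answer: 3873104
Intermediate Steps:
Add(Add(Function('m')(1554, -947), 2719725), 1155200) = Add(Add(-1821, 2719725), 1155200) = Add(2717904, 1155200) = 3873104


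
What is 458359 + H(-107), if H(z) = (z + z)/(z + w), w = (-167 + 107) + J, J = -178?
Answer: 158134069/345 ≈ 4.5836e+5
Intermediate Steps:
w = -238 (w = (-167 + 107) - 178 = -60 - 178 = -238)
H(z) = 2*z/(-238 + z) (H(z) = (z + z)/(z - 238) = (2*z)/(-238 + z) = 2*z/(-238 + z))
458359 + H(-107) = 458359 + 2*(-107)/(-238 - 107) = 458359 + 2*(-107)/(-345) = 458359 + 2*(-107)*(-1/345) = 458359 + 214/345 = 158134069/345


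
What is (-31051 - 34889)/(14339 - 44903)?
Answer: 5495/2547 ≈ 2.1574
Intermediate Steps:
(-31051 - 34889)/(14339 - 44903) = -65940/(-30564) = -65940*(-1/30564) = 5495/2547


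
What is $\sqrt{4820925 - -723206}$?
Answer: $\sqrt{5544131} \approx 2354.6$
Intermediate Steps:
$\sqrt{4820925 - -723206} = \sqrt{4820925 + 723206} = \sqrt{5544131}$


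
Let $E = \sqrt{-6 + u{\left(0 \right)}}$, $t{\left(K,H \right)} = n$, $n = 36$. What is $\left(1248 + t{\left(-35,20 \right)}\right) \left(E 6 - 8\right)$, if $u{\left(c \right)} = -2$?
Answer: $-10272 + 15408 i \sqrt{2} \approx -10272.0 + 21790.0 i$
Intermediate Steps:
$t{\left(K,H \right)} = 36$
$E = 2 i \sqrt{2}$ ($E = \sqrt{-6 - 2} = \sqrt{-8} = 2 i \sqrt{2} \approx 2.8284 i$)
$\left(1248 + t{\left(-35,20 \right)}\right) \left(E 6 - 8\right) = \left(1248 + 36\right) \left(2 i \sqrt{2} \cdot 6 - 8\right) = 1284 \left(12 i \sqrt{2} - 8\right) = 1284 \left(-8 + 12 i \sqrt{2}\right) = -10272 + 15408 i \sqrt{2}$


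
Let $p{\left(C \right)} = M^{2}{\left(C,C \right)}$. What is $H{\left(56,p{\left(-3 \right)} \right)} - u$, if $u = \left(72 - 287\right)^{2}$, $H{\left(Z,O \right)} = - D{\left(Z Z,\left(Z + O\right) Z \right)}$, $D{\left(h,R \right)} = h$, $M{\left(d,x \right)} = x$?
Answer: $-49361$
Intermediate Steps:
$p{\left(C \right)} = C^{2}$
$H{\left(Z,O \right)} = - Z^{2}$ ($H{\left(Z,O \right)} = - Z Z = - Z^{2}$)
$u = 46225$ ($u = \left(-215\right)^{2} = 46225$)
$H{\left(56,p{\left(-3 \right)} \right)} - u = - 56^{2} - 46225 = \left(-1\right) 3136 - 46225 = -3136 - 46225 = -49361$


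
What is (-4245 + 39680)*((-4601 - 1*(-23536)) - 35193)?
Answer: -576102230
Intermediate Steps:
(-4245 + 39680)*((-4601 - 1*(-23536)) - 35193) = 35435*((-4601 + 23536) - 35193) = 35435*(18935 - 35193) = 35435*(-16258) = -576102230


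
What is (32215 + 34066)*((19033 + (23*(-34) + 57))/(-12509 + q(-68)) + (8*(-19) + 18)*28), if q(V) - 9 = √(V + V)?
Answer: -4859054809773554/19531267 - 303368137*I*√34/19531267 ≈ -2.4878e+8 - 90.569*I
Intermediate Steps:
q(V) = 9 + √2*√V (q(V) = 9 + √(V + V) = 9 + √(2*V) = 9 + √2*√V)
(32215 + 34066)*((19033 + (23*(-34) + 57))/(-12509 + q(-68)) + (8*(-19) + 18)*28) = (32215 + 34066)*((19033 + (23*(-34) + 57))/(-12509 + (9 + √2*√(-68))) + (8*(-19) + 18)*28) = 66281*((19033 + (-782 + 57))/(-12509 + (9 + √2*(2*I*√17))) + (-152 + 18)*28) = 66281*((19033 - 725)/(-12509 + (9 + 2*I*√34)) - 134*28) = 66281*(18308/(-12500 + 2*I*√34) - 3752) = 66281*(-3752 + 18308/(-12500 + 2*I*√34)) = -248686312 + 1213472548/(-12500 + 2*I*√34)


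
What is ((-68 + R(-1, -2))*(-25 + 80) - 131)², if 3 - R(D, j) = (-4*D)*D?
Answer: 12152196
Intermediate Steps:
R(D, j) = 3 + 4*D² (R(D, j) = 3 - (-4*D)*D = 3 - (-4)*D² = 3 + 4*D²)
((-68 + R(-1, -2))*(-25 + 80) - 131)² = ((-68 + (3 + 4*(-1)²))*(-25 + 80) - 131)² = ((-68 + (3 + 4*1))*55 - 131)² = ((-68 + (3 + 4))*55 - 131)² = ((-68 + 7)*55 - 131)² = (-61*55 - 131)² = (-3355 - 131)² = (-3486)² = 12152196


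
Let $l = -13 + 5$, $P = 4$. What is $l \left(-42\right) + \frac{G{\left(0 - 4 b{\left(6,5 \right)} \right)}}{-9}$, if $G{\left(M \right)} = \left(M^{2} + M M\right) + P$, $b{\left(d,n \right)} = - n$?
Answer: $\frac{740}{3} \approx 246.67$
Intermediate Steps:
$G{\left(M \right)} = 4 + 2 M^{2}$ ($G{\left(M \right)} = \left(M^{2} + M M\right) + 4 = \left(M^{2} + M^{2}\right) + 4 = 2 M^{2} + 4 = 4 + 2 M^{2}$)
$l = -8$
$l \left(-42\right) + \frac{G{\left(0 - 4 b{\left(6,5 \right)} \right)}}{-9} = \left(-8\right) \left(-42\right) + \frac{4 + 2 \left(0 - 4 \left(\left(-1\right) 5\right)\right)^{2}}{-9} = 336 + \left(4 + 2 \left(0 - -20\right)^{2}\right) \left(- \frac{1}{9}\right) = 336 + \left(4 + 2 \left(0 + 20\right)^{2}\right) \left(- \frac{1}{9}\right) = 336 + \left(4 + 2 \cdot 20^{2}\right) \left(- \frac{1}{9}\right) = 336 + \left(4 + 2 \cdot 400\right) \left(- \frac{1}{9}\right) = 336 + \left(4 + 800\right) \left(- \frac{1}{9}\right) = 336 + 804 \left(- \frac{1}{9}\right) = 336 - \frac{268}{3} = \frac{740}{3}$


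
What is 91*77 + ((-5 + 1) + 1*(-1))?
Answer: 7002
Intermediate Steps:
91*77 + ((-5 + 1) + 1*(-1)) = 7007 + (-4 - 1) = 7007 - 5 = 7002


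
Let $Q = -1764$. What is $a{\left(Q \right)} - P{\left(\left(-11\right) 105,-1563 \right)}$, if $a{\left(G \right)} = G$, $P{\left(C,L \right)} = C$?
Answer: $-609$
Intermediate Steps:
$a{\left(Q \right)} - P{\left(\left(-11\right) 105,-1563 \right)} = -1764 - \left(-11\right) 105 = -1764 - -1155 = -1764 + 1155 = -609$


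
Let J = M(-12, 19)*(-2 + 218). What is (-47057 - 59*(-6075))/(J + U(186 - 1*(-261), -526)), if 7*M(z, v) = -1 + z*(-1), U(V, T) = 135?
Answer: 2179576/3321 ≈ 656.30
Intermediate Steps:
M(z, v) = -⅐ - z/7 (M(z, v) = (-1 + z*(-1))/7 = (-1 - z)/7 = -⅐ - z/7)
J = 2376/7 (J = (-⅐ - ⅐*(-12))*(-2 + 218) = (-⅐ + 12/7)*216 = (11/7)*216 = 2376/7 ≈ 339.43)
(-47057 - 59*(-6075))/(J + U(186 - 1*(-261), -526)) = (-47057 - 59*(-6075))/(2376/7 + 135) = (-47057 + 358425)/(3321/7) = 311368*(7/3321) = 2179576/3321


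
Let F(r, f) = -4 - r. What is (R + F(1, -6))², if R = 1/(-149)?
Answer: 556516/22201 ≈ 25.067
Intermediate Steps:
R = -1/149 ≈ -0.0067114
(R + F(1, -6))² = (-1/149 + (-4 - 1*1))² = (-1/149 + (-4 - 1))² = (-1/149 - 5)² = (-746/149)² = 556516/22201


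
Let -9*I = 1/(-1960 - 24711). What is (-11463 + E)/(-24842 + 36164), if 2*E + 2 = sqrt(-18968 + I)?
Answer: -5732/5661 + I*sqrt(121434656618921)/1811814372 ≈ -1.0125 + 0.0060822*I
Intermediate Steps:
I = 1/240039 (I = -1/(9*(-1960 - 24711)) = -1/9/(-26671) = -1/9*(-1/26671) = 1/240039 ≈ 4.1660e-6)
E = -1 + I*sqrt(121434656618921)/160026 (E = -1 + sqrt(-18968 + 1/240039)/2 = -1 + sqrt(-4553059751/240039)/2 = -1 + (I*sqrt(121434656618921)/80013)/2 = -1 + I*sqrt(121434656618921)/160026 ≈ -1.0 + 68.862*I)
(-11463 + E)/(-24842 + 36164) = (-11463 + (-1 + I*sqrt(121434656618921)/160026))/(-24842 + 36164) = (-11464 + I*sqrt(121434656618921)/160026)/11322 = (-11464 + I*sqrt(121434656618921)/160026)*(1/11322) = -5732/5661 + I*sqrt(121434656618921)/1811814372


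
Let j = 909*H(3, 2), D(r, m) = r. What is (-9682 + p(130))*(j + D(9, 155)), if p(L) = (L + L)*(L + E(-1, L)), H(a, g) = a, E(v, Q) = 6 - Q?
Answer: -22221792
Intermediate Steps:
p(L) = 12*L (p(L) = (L + L)*(L + (6 - L)) = (2*L)*6 = 12*L)
j = 2727 (j = 909*3 = 2727)
(-9682 + p(130))*(j + D(9, 155)) = (-9682 + 12*130)*(2727 + 9) = (-9682 + 1560)*2736 = -8122*2736 = -22221792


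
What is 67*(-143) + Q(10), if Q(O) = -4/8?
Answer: -19163/2 ≈ -9581.5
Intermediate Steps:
Q(O) = -½ (Q(O) = -4*⅛ = -½)
67*(-143) + Q(10) = 67*(-143) - ½ = -9581 - ½ = -19163/2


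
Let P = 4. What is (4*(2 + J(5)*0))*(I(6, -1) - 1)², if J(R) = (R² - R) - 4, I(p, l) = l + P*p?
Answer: 3872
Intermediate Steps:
I(p, l) = l + 4*p
J(R) = -4 + R² - R
(4*(2 + J(5)*0))*(I(6, -1) - 1)² = (4*(2 + (-4 + 5² - 1*5)*0))*((-1 + 4*6) - 1)² = (4*(2 + (-4 + 25 - 5)*0))*((-1 + 24) - 1)² = (4*(2 + 16*0))*(23 - 1)² = (4*(2 + 0))*22² = (4*2)*484 = 8*484 = 3872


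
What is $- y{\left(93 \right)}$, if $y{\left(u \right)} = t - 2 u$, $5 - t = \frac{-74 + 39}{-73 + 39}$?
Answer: $\frac{6189}{34} \approx 182.03$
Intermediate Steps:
$t = \frac{135}{34}$ ($t = 5 - \frac{-74 + 39}{-73 + 39} = 5 - - \frac{35}{-34} = 5 - \left(-35\right) \left(- \frac{1}{34}\right) = 5 - \frac{35}{34} = \frac{135}{34} \approx 3.9706$)
$y{\left(u \right)} = \frac{135}{34} - 2 u$
$- y{\left(93 \right)} = - (\frac{135}{34} - 186) = \left(-1\right) \left(- \frac{6189}{34}\right) = \frac{6189}{34}$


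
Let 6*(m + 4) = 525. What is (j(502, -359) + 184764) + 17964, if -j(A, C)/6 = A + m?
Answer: 199215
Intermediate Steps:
m = 167/2 (m = -4 + (⅙)*525 = -4 + 175/2 = 167/2 ≈ 83.500)
j(A, C) = -501 - 6*A (j(A, C) = -6*(A + 167/2) = -6*(167/2 + A) = -501 - 6*A)
(j(502, -359) + 184764) + 17964 = ((-501 - 6*502) + 184764) + 17964 = ((-501 - 3012) + 184764) + 17964 = (-3513 + 184764) + 17964 = 181251 + 17964 = 199215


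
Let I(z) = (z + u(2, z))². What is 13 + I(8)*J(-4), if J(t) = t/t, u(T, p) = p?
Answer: 269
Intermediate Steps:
I(z) = 4*z² (I(z) = (z + z)² = (2*z)² = 4*z²)
J(t) = 1
13 + I(8)*J(-4) = 13 + (4*8²)*1 = 13 + (4*64)*1 = 13 + 256*1 = 13 + 256 = 269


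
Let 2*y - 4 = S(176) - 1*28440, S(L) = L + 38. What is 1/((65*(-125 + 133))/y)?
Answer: -14111/520 ≈ -27.137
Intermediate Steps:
S(L) = 38 + L
y = -14111 (y = 2 + ((38 + 176) - 1*28440)/2 = 2 + (214 - 28440)/2 = 2 + (½)*(-28226) = 2 - 14113 = -14111)
1/((65*(-125 + 133))/y) = 1/((65*(-125 + 133))/(-14111)) = 1/((65*8)*(-1/14111)) = 1/(520*(-1/14111)) = 1/(-520/14111) = -14111/520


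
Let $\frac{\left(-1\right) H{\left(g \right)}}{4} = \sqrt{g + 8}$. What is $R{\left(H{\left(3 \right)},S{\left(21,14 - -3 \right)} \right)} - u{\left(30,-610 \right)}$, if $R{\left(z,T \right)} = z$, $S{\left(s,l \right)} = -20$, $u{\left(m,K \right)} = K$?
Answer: $610 - 4 \sqrt{11} \approx 596.73$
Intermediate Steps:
$H{\left(g \right)} = - 4 \sqrt{8 + g}$ ($H{\left(g \right)} = - 4 \sqrt{g + 8} = - 4 \sqrt{8 + g}$)
$R{\left(H{\left(3 \right)},S{\left(21,14 - -3 \right)} \right)} - u{\left(30,-610 \right)} = - 4 \sqrt{8 + 3} - -610 = - 4 \sqrt{11} + 610 = 610 - 4 \sqrt{11}$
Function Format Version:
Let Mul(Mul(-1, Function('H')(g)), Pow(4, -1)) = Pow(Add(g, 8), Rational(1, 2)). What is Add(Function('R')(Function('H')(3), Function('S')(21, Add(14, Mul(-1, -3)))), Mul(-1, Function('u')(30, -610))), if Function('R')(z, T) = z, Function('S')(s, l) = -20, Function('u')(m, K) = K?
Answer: Add(610, Mul(-4, Pow(11, Rational(1, 2)))) ≈ 596.73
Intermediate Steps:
Function('H')(g) = Mul(-4, Pow(Add(8, g), Rational(1, 2))) (Function('H')(g) = Mul(-4, Pow(Add(g, 8), Rational(1, 2))) = Mul(-4, Pow(Add(8, g), Rational(1, 2))))
Add(Function('R')(Function('H')(3), Function('S')(21, Add(14, Mul(-1, -3)))), Mul(-1, Function('u')(30, -610))) = Add(Mul(-4, Pow(Add(8, 3), Rational(1, 2))), Mul(-1, -610)) = Add(Mul(-4, Pow(11, Rational(1, 2))), 610) = Add(610, Mul(-4, Pow(11, Rational(1, 2))))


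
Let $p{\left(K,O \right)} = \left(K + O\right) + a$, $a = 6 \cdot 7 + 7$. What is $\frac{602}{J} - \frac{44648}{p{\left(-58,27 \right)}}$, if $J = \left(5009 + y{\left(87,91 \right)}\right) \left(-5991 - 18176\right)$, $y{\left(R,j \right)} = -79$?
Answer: $- \frac{1329877628929}{536144895} \approx -2480.4$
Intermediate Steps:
$a = 49$ ($a = 42 + 7 = 49$)
$p{\left(K,O \right)} = 49 + K + O$ ($p{\left(K,O \right)} = \left(K + O\right) + 49 = 49 + K + O$)
$J = -119143310$ ($J = \left(5009 - 79\right) \left(-5991 - 18176\right) = 4930 \left(-24167\right) = -119143310$)
$\frac{602}{J} - \frac{44648}{p{\left(-58,27 \right)}} = \frac{602}{-119143310} - \frac{44648}{49 - 58 + 27} = 602 \left(- \frac{1}{119143310}\right) - \frac{44648}{18} = - \frac{301}{59571655} - \frac{22324}{9} = - \frac{1329877628929}{536144895}$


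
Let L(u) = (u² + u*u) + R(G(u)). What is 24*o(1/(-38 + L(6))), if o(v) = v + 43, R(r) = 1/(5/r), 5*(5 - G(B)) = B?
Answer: 897408/869 ≈ 1032.7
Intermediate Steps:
G(B) = 5 - B/5
R(r) = r/5
L(u) = 1 + 2*u² - u/25 (L(u) = (u² + u*u) + (5 - u/5)/5 = (u² + u²) + (1 - u/25) = 2*u² + (1 - u/25) = 1 + 2*u² - u/25)
o(v) = 43 + v
24*o(1/(-38 + L(6))) = 24*(43 + 1/(-38 + (1 + 2*6² - 1/25*6))) = 24*(43 + 1/(-38 + (1 + 2*36 - 6/25))) = 24*(43 + 1/(-38 + (1 + 72 - 6/25))) = 24*(43 + 1/(-38 + 1819/25)) = 24*(43 + 1/(869/25)) = 24*(43 + 25/869) = 24*(37392/869) = 897408/869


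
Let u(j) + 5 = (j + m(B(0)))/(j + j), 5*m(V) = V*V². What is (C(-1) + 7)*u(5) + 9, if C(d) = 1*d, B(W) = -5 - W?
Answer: -33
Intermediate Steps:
C(d) = d
m(V) = V³/5 (m(V) = (V*V²)/5 = V³/5)
u(j) = -5 + (-25 + j)/(2*j) (u(j) = -5 + (j + (-5 - 1*0)³/5)/(j + j) = -5 + (j + (-5 + 0)³/5)/((2*j)) = -5 + (j + (⅕)*(-5)³)*(1/(2*j)) = -5 + (j + (⅕)*(-125))*(1/(2*j)) = -5 + (j - 25)*(1/(2*j)) = -5 + (-25 + j)*(1/(2*j)) = -5 + (-25 + j)/(2*j))
(C(-1) + 7)*u(5) + 9 = (-1 + 7)*((½)*(-25 - 9*5)/5) + 9 = 6*((½)*(⅕)*(-25 - 45)) + 9 = 6*((½)*(⅕)*(-70)) + 9 = 6*(-7) + 9 = -42 + 9 = -33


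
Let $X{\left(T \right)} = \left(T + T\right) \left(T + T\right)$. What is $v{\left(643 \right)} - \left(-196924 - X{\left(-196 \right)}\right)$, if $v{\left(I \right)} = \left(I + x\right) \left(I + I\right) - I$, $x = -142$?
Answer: $994231$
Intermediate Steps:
$X{\left(T \right)} = 4 T^{2}$ ($X{\left(T \right)} = 2 T 2 T = 4 T^{2}$)
$v{\left(I \right)} = - I + 2 I \left(-142 + I\right)$ ($v{\left(I \right)} = \left(I - 142\right) \left(I + I\right) - I = \left(-142 + I\right) 2 I - I = 2 I \left(-142 + I\right) - I = - I + 2 I \left(-142 + I\right)$)
$v{\left(643 \right)} - \left(-196924 - X{\left(-196 \right)}\right) = 643 \left(-285 + 2 \cdot 643\right) - \left(-196924 - 4 \left(-196\right)^{2}\right) = 643 \left(-285 + 1286\right) - \left(-196924 - 4 \cdot 38416\right) = 643 \cdot 1001 - \left(-196924 - 153664\right) = 643643 - \left(-196924 - 153664\right) = 643643 - -350588 = 643643 + 350588 = 994231$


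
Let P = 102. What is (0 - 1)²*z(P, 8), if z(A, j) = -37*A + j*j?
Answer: -3710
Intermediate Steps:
z(A, j) = j² - 37*A (z(A, j) = -37*A + j² = j² - 37*A)
(0 - 1)²*z(P, 8) = (0 - 1)²*(8² - 37*102) = (-1)²*(64 - 3774) = 1*(-3710) = -3710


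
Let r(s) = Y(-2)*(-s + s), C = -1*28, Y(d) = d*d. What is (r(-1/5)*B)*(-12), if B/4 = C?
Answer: 0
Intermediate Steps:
Y(d) = d²
C = -28
B = -112 (B = 4*(-28) = -112)
r(s) = 0 (r(s) = (-2)²*(-s + s) = 4*0 = 0)
(r(-1/5)*B)*(-12) = (0*(-112))*(-12) = 0*(-12) = 0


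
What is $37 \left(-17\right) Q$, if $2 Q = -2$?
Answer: $629$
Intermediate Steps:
$Q = -1$ ($Q = \frac{1}{2} \left(-2\right) = -1$)
$37 \left(-17\right) Q = 37 \left(-17\right) \left(-1\right) = \left(-629\right) \left(-1\right) = 629$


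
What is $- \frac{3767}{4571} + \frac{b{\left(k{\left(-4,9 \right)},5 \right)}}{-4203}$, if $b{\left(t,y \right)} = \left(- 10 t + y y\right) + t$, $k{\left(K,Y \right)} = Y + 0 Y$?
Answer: $- \frac{15576725}{19211913} \approx -0.81078$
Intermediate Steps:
$k{\left(K,Y \right)} = Y$ ($k{\left(K,Y \right)} = Y + 0 = Y$)
$b{\left(t,y \right)} = y^{2} - 9 t$ ($b{\left(t,y \right)} = \left(- 10 t + y^{2}\right) + t = \left(y^{2} - 10 t\right) + t = y^{2} - 9 t$)
$- \frac{3767}{4571} + \frac{b{\left(k{\left(-4,9 \right)},5 \right)}}{-4203} = - \frac{3767}{4571} + \frac{5^{2} - 81}{-4203} = \left(-3767\right) \frac{1}{4571} + \left(25 - 81\right) \left(- \frac{1}{4203}\right) = - \frac{3767}{4571} - - \frac{56}{4203} = - \frac{3767}{4571} + \frac{56}{4203} = - \frac{15576725}{19211913}$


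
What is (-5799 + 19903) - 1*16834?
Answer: -2730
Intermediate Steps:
(-5799 + 19903) - 1*16834 = 14104 - 16834 = -2730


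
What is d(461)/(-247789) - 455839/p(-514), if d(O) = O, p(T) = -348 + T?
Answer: 112951492589/213594118 ≈ 528.81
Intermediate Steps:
d(461)/(-247789) - 455839/p(-514) = 461/(-247789) - 455839/(-348 - 514) = 461*(-1/247789) - 455839/(-862) = -461/247789 - 455839*(-1/862) = -461/247789 + 455839/862 = 112951492589/213594118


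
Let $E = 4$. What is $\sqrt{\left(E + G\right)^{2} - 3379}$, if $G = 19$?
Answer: $5 i \sqrt{114} \approx 53.385 i$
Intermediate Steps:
$\sqrt{\left(E + G\right)^{2} - 3379} = \sqrt{\left(4 + 19\right)^{2} - 3379} = \sqrt{23^{2} - 3379} = \sqrt{529 - 3379} = \sqrt{-2850} = 5 i \sqrt{114}$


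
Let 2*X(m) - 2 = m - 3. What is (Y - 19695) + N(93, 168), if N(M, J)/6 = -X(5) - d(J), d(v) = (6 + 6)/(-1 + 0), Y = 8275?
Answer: -11360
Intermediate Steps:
X(m) = -1/2 + m/2 (X(m) = 1 + (m - 3)/2 = 1 + (-3 + m)/2 = 1 + (-3/2 + m/2) = -1/2 + m/2)
d(v) = -12 (d(v) = 12/(-1) = 12*(-1) = -12)
N(M, J) = 60 (N(M, J) = 6*(-(-1/2 + (1/2)*5) - 1*(-12)) = 6*(-(-1/2 + 5/2) + 12) = 6*(-1*2 + 12) = 6*(-2 + 12) = 6*10 = 60)
(Y - 19695) + N(93, 168) = (8275 - 19695) + 60 = -11420 + 60 = -11360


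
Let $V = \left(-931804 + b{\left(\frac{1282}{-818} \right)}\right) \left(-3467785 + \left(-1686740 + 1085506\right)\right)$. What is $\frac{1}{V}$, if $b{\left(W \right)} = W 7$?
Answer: $\frac{409}{1550753283421137} \approx 2.6374 \cdot 10^{-13}$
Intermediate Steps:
$b{\left(W \right)} = 7 W$
$V = \frac{1550753283421137}{409}$ ($V = \left(-931804 + 7 \frac{1282}{-818}\right) \left(-3467785 + \left(-1686740 + 1085506\right)\right) = \left(-931804 + 7 \cdot 1282 \left(- \frac{1}{818}\right)\right) \left(-3467785 - 601234\right) = \left(-931804 + 7 \left(- \frac{641}{409}\right)\right) \left(-4069019\right) = \left(-931804 - \frac{4487}{409}\right) \left(-4069019\right) = \left(- \frac{381112323}{409}\right) \left(-4069019\right) = \frac{1550753283421137}{409} \approx 3.7916 \cdot 10^{12}$)
$\frac{1}{V} = \frac{1}{\frac{1550753283421137}{409}} = \frac{409}{1550753283421137}$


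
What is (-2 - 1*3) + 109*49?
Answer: 5336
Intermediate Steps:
(-2 - 1*3) + 109*49 = (-2 - 3) + 5341 = -5 + 5341 = 5336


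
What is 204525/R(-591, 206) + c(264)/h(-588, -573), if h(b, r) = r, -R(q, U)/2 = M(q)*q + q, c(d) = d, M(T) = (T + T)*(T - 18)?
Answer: -24945236383/54170764106 ≈ -0.46049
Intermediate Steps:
M(T) = 2*T*(-18 + T) (M(T) = (2*T)*(-18 + T) = 2*T*(-18 + T))
R(q, U) = -2*q - 4*q²*(-18 + q) (R(q, U) = -2*((2*q*(-18 + q))*q + q) = -2*(2*q²*(-18 + q) + q) = -2*(q + 2*q²*(-18 + q)) = -2*q - 4*q²*(-18 + q))
204525/R(-591, 206) + c(264)/h(-588, -573) = 204525/((-2*(-591)*(1 + 2*(-591)*(-18 - 591)))) + 264/(-573) = 204525/((-2*(-591)*(1 + 2*(-591)*(-609)))) + 264*(-1/573) = 204525/((-2*(-591)*(1 + 719838))) - 88/191 = 204525/((-2*(-591)*719839)) - 88/191 = 204525/850849698 - 88/191 = 204525*(1/850849698) - 88/191 = 68175/283616566 - 88/191 = -24945236383/54170764106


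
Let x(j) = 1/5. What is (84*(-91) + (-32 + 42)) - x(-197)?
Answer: -38171/5 ≈ -7634.2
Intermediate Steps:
x(j) = 1/5
(84*(-91) + (-32 + 42)) - x(-197) = (84*(-91) + (-32 + 42)) - 1*1/5 = (-7644 + 10) - 1/5 = -7634 - 1/5 = -38171/5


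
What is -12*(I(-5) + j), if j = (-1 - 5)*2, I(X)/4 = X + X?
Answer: 624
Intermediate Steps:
I(X) = 8*X (I(X) = 4*(X + X) = 4*(2*X) = 8*X)
j = -12 (j = -6*2 = -12)
-12*(I(-5) + j) = -12*(8*(-5) - 12) = -12*(-40 - 12) = -12*(-52) = 624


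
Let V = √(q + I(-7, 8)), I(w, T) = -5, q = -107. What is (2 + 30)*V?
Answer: 128*I*√7 ≈ 338.66*I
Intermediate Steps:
V = 4*I*√7 (V = √(-107 - 5) = √(-112) = 4*I*√7 ≈ 10.583*I)
(2 + 30)*V = (2 + 30)*(4*I*√7) = 32*(4*I*√7) = 128*I*√7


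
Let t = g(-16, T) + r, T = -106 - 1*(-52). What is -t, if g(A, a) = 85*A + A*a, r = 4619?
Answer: -4123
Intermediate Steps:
T = -54 (T = -106 + 52 = -54)
t = 4123 (t = -16*(85 - 54) + 4619 = -16*31 + 4619 = -496 + 4619 = 4123)
-t = -1*4123 = -4123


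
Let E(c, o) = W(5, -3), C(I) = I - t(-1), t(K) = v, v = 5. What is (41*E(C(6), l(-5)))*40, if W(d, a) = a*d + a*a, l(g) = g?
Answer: -9840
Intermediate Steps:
t(K) = 5
W(d, a) = a² + a*d (W(d, a) = a*d + a² = a² + a*d)
C(I) = -5 + I (C(I) = I - 1*5 = I - 5 = -5 + I)
E(c, o) = -6 (E(c, o) = -3*(-3 + 5) = -3*2 = -6)
(41*E(C(6), l(-5)))*40 = (41*(-6))*40 = -246*40 = -9840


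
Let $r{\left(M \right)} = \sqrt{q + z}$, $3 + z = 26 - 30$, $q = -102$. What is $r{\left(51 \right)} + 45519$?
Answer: $45519 + i \sqrt{109} \approx 45519.0 + 10.44 i$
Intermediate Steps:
$z = -7$ ($z = -3 + \left(26 - 30\right) = -3 - 4 = -7$)
$r{\left(M \right)} = i \sqrt{109}$ ($r{\left(M \right)} = \sqrt{-102 - 7} = \sqrt{-109} = i \sqrt{109}$)
$r{\left(51 \right)} + 45519 = i \sqrt{109} + 45519 = 45519 + i \sqrt{109}$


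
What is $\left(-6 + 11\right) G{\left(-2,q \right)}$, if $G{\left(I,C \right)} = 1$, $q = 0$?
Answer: $5$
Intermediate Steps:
$\left(-6 + 11\right) G{\left(-2,q \right)} = \left(-6 + 11\right) 1 = 5 \cdot 1 = 5$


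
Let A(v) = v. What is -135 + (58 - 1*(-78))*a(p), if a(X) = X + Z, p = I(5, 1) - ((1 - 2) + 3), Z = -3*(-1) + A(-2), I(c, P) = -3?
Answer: -679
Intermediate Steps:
Z = 1 (Z = -3*(-1) - 2 = 3 - 2 = 1)
p = -5 (p = -3 - ((1 - 2) + 3) = -3 - (-1 + 3) = -3 - 1*2 = -3 - 2 = -5)
a(X) = 1 + X (a(X) = X + 1 = 1 + X)
-135 + (58 - 1*(-78))*a(p) = -135 + (58 - 1*(-78))*(1 - 5) = -135 + (58 + 78)*(-4) = -135 + 136*(-4) = -135 - 544 = -679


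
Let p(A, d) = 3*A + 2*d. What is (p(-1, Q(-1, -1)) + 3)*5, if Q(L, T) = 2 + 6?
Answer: 80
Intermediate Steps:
Q(L, T) = 8
p(A, d) = 2*d + 3*A
(p(-1, Q(-1, -1)) + 3)*5 = ((2*8 + 3*(-1)) + 3)*5 = ((16 - 3) + 3)*5 = (13 + 3)*5 = 16*5 = 80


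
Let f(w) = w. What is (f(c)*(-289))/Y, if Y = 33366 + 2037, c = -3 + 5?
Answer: -578/35403 ≈ -0.016326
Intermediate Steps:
c = 2
Y = 35403
(f(c)*(-289))/Y = (2*(-289))/35403 = -578*1/35403 = -578/35403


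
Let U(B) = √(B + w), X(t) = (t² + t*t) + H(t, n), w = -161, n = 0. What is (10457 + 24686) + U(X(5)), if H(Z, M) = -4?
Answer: 35143 + I*√115 ≈ 35143.0 + 10.724*I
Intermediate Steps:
X(t) = -4 + 2*t² (X(t) = (t² + t*t) - 4 = (t² + t²) - 4 = 2*t² - 4 = -4 + 2*t²)
U(B) = √(-161 + B) (U(B) = √(B - 161) = √(-161 + B))
(10457 + 24686) + U(X(5)) = (10457 + 24686) + √(-161 + (-4 + 2*5²)) = 35143 + √(-161 + (-4 + 2*25)) = 35143 + √(-161 + (-4 + 50)) = 35143 + √(-161 + 46) = 35143 + √(-115) = 35143 + I*√115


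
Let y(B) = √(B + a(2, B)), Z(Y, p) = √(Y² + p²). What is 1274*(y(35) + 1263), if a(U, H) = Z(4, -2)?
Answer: 1609062 + 1274*√(35 + 2*√5) ≈ 1.6171e+6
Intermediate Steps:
a(U, H) = 2*√5 (a(U, H) = √(4² + (-2)²) = √(16 + 4) = √20 = 2*√5)
y(B) = √(B + 2*√5)
1274*(y(35) + 1263) = 1274*(√(35 + 2*√5) + 1263) = 1274*(1263 + √(35 + 2*√5)) = 1609062 + 1274*√(35 + 2*√5)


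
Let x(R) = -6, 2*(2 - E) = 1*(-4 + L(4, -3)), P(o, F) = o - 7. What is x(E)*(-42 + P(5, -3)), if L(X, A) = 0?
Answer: 264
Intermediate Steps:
P(o, F) = -7 + o
E = 4 (E = 2 - (-4 + 0)/2 = 2 - (-4)/2 = 2 - 1/2*(-4) = 2 + 2 = 4)
x(E)*(-42 + P(5, -3)) = -6*(-42 + (-7 + 5)) = -6*(-42 - 2) = -6*(-44) = 264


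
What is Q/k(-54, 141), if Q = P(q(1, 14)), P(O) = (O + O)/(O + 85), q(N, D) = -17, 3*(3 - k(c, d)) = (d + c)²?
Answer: 1/5040 ≈ 0.00019841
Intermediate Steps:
k(c, d) = 3 - (c + d)²/3 (k(c, d) = 3 - (d + c)²/3 = 3 - (c + d)²/3)
P(O) = 2*O/(85 + O) (P(O) = (2*O)/(85 + O) = 2*O/(85 + O))
Q = -½ (Q = 2*(-17)/(85 - 17) = 2*(-17)/68 = 2*(-17)*(1/68) = -½ ≈ -0.50000)
Q/k(-54, 141) = -1/(2*(3 - (-54 + 141)²/3)) = -1/(2*(3 - ⅓*87²)) = -1/(2*(3 - ⅓*7569)) = -1/(2*(3 - 2523)) = -½/(-2520) = -½*(-1/2520) = 1/5040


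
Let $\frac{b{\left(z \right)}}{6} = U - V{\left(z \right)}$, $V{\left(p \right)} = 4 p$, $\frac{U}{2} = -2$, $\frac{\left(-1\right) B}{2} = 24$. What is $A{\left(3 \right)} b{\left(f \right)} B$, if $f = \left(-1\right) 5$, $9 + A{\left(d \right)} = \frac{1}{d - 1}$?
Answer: $39168$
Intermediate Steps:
$B = -48$ ($B = \left(-2\right) 24 = -48$)
$U = -4$ ($U = 2 \left(-2\right) = -4$)
$A{\left(d \right)} = -9 + \frac{1}{-1 + d}$ ($A{\left(d \right)} = -9 + \frac{1}{d - 1} = -9 + \frac{1}{-1 + d}$)
$f = -5$
$b{\left(z \right)} = -24 - 24 z$ ($b{\left(z \right)} = 6 \left(-4 - 4 z\right) = -24 - 24 z$)
$A{\left(3 \right)} b{\left(f \right)} B = \frac{10 - 27}{-1 + 3} \left(-24 - -120\right) \left(-48\right) = \frac{10 - 27}{2} \left(-24 + 120\right) \left(-48\right) = \frac{1}{2} \left(-17\right) 96 \left(-48\right) = \left(- \frac{17}{2}\right) 96 \left(-48\right) = \left(-816\right) \left(-48\right) = 39168$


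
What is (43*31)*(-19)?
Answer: -25327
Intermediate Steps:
(43*31)*(-19) = 1333*(-19) = -25327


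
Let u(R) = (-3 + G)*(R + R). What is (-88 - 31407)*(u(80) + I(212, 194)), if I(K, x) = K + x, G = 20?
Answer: -98453370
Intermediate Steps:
u(R) = 34*R (u(R) = (-3 + 20)*(R + R) = 17*(2*R) = 34*R)
(-88 - 31407)*(u(80) + I(212, 194)) = (-88 - 31407)*(34*80 + (212 + 194)) = -31495*(2720 + 406) = -31495*3126 = -98453370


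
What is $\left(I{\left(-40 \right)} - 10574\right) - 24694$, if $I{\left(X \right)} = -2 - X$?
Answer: $-35230$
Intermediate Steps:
$\left(I{\left(-40 \right)} - 10574\right) - 24694 = \left(\left(-2 - -40\right) - 10574\right) - 24694 = \left(\left(-2 + 40\right) - 10574\right) - 24694 = \left(38 - 10574\right) - 24694 = -10536 - 24694 = -35230$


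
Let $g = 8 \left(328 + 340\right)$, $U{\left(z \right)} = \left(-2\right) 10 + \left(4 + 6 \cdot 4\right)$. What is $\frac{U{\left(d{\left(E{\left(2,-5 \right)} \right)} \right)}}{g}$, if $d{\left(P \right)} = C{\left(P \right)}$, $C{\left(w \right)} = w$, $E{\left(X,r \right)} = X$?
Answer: $\frac{1}{668} \approx 0.001497$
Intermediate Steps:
$d{\left(P \right)} = P$
$U{\left(z \right)} = 8$ ($U{\left(z \right)} = -20 + \left(4 + 24\right) = -20 + 28 = 8$)
$g = 5344$ ($g = 8 \cdot 668 = 5344$)
$\frac{U{\left(d{\left(E{\left(2,-5 \right)} \right)} \right)}}{g} = \frac{8}{5344} = 8 \cdot \frac{1}{5344} = \frac{1}{668}$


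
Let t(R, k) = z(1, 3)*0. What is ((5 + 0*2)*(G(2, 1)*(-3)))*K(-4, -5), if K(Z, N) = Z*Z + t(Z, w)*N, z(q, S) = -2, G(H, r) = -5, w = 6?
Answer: 1200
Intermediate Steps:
t(R, k) = 0 (t(R, k) = -2*0 = 0)
K(Z, N) = Z² (K(Z, N) = Z*Z + 0*N = Z² + 0 = Z²)
((5 + 0*2)*(G(2, 1)*(-3)))*K(-4, -5) = ((5 + 0*2)*(-5*(-3)))*(-4)² = ((5 + 0)*15)*16 = (5*15)*16 = 75*16 = 1200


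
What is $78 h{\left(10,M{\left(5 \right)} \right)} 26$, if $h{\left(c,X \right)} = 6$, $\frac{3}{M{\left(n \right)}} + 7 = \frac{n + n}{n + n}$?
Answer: $12168$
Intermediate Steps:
$M{\left(n \right)} = - \frac{1}{2}$ ($M{\left(n \right)} = \frac{3}{-7 + \frac{n + n}{n + n}} = \frac{3}{-7 + \frac{2 n}{2 n}} = \frac{3}{-7 + 2 n \frac{1}{2 n}} = \frac{3}{-7 + 1} = \frac{3}{-6} = 3 \left(- \frac{1}{6}\right) = - \frac{1}{2}$)
$78 h{\left(10,M{\left(5 \right)} \right)} 26 = 78 \cdot 6 \cdot 26 = 468 \cdot 26 = 12168$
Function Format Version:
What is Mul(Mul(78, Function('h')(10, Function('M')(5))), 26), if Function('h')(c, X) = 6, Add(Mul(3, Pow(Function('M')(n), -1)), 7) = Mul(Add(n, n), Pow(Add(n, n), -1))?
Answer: 12168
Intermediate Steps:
Function('M')(n) = Rational(-1, 2) (Function('M')(n) = Mul(3, Pow(Add(-7, Mul(Add(n, n), Pow(Add(n, n), -1))), -1)) = Mul(3, Pow(Add(-7, Mul(Mul(2, n), Pow(Mul(2, n), -1))), -1)) = Mul(3, Pow(Add(-7, Mul(Mul(2, n), Mul(Rational(1, 2), Pow(n, -1)))), -1)) = Mul(3, Pow(Add(-7, 1), -1)) = Mul(3, Pow(-6, -1)) = Mul(3, Rational(-1, 6)) = Rational(-1, 2))
Mul(Mul(78, Function('h')(10, Function('M')(5))), 26) = Mul(Mul(78, 6), 26) = Mul(468, 26) = 12168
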